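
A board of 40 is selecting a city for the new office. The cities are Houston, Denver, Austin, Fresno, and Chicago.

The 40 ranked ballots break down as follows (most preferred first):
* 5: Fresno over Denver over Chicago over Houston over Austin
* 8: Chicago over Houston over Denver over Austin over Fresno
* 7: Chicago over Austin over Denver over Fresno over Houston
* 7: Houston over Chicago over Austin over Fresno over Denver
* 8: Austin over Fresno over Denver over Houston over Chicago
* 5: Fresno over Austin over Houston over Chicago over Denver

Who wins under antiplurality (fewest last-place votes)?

Austin

Last-place votes: Houston 7, Denver 12, Austin 5, Fresno 8, Chicago 8.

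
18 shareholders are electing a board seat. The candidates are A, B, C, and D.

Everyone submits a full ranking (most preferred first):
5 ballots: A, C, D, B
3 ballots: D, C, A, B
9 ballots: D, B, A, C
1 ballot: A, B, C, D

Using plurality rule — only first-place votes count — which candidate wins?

First-place votes: A 6, B 0, C 0, D 12.

D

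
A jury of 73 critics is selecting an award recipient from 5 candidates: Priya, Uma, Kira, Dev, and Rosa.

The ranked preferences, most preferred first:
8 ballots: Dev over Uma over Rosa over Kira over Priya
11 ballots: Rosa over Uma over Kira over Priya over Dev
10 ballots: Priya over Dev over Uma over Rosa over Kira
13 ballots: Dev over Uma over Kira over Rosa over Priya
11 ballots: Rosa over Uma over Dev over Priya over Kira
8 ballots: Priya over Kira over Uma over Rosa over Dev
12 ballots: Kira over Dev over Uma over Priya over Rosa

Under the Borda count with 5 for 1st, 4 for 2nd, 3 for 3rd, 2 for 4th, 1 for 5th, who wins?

Uma

Priya: 8×1 + 11×2 + 10×5 + 13×1 + 11×2 + 8×5 + 12×2 = 179
Uma: 8×4 + 11×4 + 10×3 + 13×4 + 11×4 + 8×3 + 12×3 = 262
Kira: 8×2 + 11×3 + 10×1 + 13×3 + 11×1 + 8×4 + 12×5 = 201
Dev: 8×5 + 11×1 + 10×4 + 13×5 + 11×3 + 8×1 + 12×4 = 245
Rosa: 8×3 + 11×5 + 10×2 + 13×2 + 11×5 + 8×2 + 12×1 = 208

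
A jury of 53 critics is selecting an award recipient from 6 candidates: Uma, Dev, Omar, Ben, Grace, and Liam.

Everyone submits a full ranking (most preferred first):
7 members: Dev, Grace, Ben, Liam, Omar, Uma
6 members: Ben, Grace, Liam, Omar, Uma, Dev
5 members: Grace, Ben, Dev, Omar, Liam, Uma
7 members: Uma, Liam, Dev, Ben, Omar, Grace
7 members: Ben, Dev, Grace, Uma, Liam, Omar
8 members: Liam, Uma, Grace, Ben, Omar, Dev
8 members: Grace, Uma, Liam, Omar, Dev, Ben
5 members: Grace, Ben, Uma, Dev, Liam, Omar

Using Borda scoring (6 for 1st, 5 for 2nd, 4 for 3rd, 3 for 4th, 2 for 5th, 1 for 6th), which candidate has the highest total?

Uma: 7×1 + 6×2 + 5×1 + 7×6 + 7×3 + 8×5 + 8×5 + 5×4 = 187
Dev: 7×6 + 6×1 + 5×4 + 7×4 + 7×5 + 8×1 + 8×2 + 5×3 = 170
Omar: 7×2 + 6×3 + 5×3 + 7×2 + 7×1 + 8×2 + 8×3 + 5×1 = 113
Ben: 7×4 + 6×6 + 5×5 + 7×3 + 7×6 + 8×3 + 8×1 + 5×5 = 209
Grace: 7×5 + 6×5 + 5×6 + 7×1 + 7×4 + 8×4 + 8×6 + 5×6 = 240
Liam: 7×3 + 6×4 + 5×2 + 7×5 + 7×2 + 8×6 + 8×4 + 5×2 = 194

Grace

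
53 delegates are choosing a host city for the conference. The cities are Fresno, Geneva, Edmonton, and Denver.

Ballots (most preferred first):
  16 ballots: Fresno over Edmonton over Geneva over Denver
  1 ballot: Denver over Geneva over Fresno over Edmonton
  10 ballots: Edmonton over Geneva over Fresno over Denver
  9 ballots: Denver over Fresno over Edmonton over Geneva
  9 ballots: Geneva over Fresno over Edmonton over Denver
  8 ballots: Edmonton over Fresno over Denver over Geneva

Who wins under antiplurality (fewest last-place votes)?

Fresno

Last-place votes: Fresno 0, Geneva 17, Edmonton 1, Denver 35.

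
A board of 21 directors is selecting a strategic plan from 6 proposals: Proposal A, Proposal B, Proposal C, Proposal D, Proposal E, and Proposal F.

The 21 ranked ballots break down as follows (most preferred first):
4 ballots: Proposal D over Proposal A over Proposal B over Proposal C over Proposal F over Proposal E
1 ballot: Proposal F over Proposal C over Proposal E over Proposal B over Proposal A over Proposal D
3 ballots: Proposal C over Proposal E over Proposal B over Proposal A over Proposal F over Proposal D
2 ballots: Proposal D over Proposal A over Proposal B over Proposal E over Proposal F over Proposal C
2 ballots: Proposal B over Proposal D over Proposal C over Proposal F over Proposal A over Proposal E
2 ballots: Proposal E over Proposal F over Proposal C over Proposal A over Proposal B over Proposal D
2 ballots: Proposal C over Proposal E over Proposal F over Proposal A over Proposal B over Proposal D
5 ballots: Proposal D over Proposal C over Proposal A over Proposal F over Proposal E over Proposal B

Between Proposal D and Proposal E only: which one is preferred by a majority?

Proposal D

Proposal D is ranked above Proposal E on 13 ballots; Proposal E above Proposal D on 8.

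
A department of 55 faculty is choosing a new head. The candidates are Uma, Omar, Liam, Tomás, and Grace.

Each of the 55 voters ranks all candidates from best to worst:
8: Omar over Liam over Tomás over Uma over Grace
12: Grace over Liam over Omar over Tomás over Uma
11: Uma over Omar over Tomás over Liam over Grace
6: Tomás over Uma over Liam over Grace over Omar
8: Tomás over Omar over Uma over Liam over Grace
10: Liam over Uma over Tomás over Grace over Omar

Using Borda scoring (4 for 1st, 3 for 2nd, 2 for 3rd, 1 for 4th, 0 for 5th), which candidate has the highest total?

Uma: 8×1 + 12×0 + 11×4 + 6×3 + 8×2 + 10×3 = 116
Omar: 8×4 + 12×2 + 11×3 + 6×0 + 8×3 + 10×0 = 113
Liam: 8×3 + 12×3 + 11×1 + 6×2 + 8×1 + 10×4 = 131
Tomás: 8×2 + 12×1 + 11×2 + 6×4 + 8×4 + 10×2 = 126
Grace: 8×0 + 12×4 + 11×0 + 6×1 + 8×0 + 10×1 = 64

Liam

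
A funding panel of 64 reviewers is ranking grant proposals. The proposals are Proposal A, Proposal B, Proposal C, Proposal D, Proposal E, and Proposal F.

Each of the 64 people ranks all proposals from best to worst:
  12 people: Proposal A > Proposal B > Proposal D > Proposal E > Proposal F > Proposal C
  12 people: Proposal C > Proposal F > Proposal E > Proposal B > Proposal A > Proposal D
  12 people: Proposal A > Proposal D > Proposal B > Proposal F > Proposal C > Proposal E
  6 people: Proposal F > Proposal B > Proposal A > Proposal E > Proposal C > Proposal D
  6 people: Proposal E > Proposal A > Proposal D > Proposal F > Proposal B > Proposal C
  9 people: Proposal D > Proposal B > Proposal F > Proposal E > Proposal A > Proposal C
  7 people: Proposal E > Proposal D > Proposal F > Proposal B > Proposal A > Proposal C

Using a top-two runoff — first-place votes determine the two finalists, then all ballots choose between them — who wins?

Round 1 first-place votes: Proposal A 24, Proposal B 0, Proposal C 12, Proposal D 9, Proposal E 13, Proposal F 6. Proposal A and Proposal E advance.
Runoff: Proposal A is ranked above Proposal E on 30 ballots, Proposal E above Proposal A on 34.

Proposal E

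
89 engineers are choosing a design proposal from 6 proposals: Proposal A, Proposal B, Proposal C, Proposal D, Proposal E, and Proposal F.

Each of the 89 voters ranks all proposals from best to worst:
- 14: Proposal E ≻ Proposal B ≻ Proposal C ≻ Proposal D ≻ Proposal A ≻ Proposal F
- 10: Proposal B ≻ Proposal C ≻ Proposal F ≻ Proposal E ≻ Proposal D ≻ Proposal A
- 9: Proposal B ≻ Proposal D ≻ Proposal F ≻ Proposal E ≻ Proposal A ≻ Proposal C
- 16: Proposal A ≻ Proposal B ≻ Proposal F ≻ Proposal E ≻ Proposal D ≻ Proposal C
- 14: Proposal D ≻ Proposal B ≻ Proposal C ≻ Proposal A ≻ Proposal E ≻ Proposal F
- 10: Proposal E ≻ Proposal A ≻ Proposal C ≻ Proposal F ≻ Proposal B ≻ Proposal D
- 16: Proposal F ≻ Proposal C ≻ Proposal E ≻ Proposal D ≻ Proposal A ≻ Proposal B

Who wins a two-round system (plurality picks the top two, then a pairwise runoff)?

Round 1 first-place votes: Proposal A 16, Proposal B 19, Proposal C 0, Proposal D 14, Proposal E 24, Proposal F 16. Proposal E and Proposal B advance.
Runoff: Proposal E is ranked above Proposal B on 40 ballots, Proposal B above Proposal E on 49.

Proposal B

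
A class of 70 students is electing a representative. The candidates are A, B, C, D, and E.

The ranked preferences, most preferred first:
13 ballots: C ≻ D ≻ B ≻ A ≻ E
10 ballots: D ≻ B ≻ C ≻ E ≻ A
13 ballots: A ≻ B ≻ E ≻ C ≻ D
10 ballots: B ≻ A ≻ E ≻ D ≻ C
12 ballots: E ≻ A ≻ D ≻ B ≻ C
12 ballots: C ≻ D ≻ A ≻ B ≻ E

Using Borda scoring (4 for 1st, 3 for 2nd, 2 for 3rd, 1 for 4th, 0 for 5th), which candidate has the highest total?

A: 13×1 + 10×0 + 13×4 + 10×3 + 12×3 + 12×2 = 155
B: 13×2 + 10×3 + 13×3 + 10×4 + 12×1 + 12×1 = 159
C: 13×4 + 10×2 + 13×1 + 10×0 + 12×0 + 12×4 = 133
D: 13×3 + 10×4 + 13×0 + 10×1 + 12×2 + 12×3 = 149
E: 13×0 + 10×1 + 13×2 + 10×2 + 12×4 + 12×0 = 104

B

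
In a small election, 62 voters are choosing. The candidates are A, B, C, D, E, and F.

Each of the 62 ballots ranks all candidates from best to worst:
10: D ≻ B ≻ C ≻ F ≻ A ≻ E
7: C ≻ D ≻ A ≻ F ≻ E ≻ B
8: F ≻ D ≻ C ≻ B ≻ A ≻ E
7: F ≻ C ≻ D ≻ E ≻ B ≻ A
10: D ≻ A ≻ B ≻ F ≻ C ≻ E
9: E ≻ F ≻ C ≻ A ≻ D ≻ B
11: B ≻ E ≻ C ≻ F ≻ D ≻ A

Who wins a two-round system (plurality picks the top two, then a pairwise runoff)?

Round 1 first-place votes: A 0, B 11, C 7, D 20, E 9, F 15. D and F advance.
Runoff: D is ranked above F on 27 ballots, F above D on 35.

F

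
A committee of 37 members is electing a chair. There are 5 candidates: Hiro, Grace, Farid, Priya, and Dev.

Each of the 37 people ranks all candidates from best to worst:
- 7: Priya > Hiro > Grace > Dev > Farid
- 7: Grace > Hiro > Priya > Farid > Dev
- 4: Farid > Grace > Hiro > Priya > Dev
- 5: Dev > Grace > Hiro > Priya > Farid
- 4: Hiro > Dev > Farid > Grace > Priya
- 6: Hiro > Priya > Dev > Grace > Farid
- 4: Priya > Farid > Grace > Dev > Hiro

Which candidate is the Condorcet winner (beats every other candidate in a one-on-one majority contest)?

Grace

Grace vs Hiro: 20–17
Grace vs Farid: 25–12
Grace vs Priya: 20–17
Grace vs Dev: 22–15
Grace beats every other candidate.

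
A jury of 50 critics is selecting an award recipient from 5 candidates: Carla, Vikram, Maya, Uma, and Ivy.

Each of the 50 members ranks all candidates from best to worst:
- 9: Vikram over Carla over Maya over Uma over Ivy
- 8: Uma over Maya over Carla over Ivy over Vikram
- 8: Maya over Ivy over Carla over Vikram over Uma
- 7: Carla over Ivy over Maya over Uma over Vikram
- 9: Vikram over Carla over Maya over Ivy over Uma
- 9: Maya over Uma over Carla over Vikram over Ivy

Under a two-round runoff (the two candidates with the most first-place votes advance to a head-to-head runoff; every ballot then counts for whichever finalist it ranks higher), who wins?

Maya

Round 1 first-place votes: Carla 7, Vikram 18, Maya 17, Uma 8, Ivy 0. Vikram and Maya advance.
Runoff: Vikram is ranked above Maya on 18 ballots, Maya above Vikram on 32.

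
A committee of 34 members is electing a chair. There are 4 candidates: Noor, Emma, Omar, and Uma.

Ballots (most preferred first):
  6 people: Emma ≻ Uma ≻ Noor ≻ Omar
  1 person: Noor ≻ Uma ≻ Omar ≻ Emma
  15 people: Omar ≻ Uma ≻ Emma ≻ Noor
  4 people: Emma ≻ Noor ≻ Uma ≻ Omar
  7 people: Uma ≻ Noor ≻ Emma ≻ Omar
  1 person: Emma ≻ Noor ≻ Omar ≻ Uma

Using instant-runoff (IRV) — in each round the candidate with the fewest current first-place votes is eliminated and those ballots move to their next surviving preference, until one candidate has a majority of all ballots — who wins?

Emma

Round 1: Noor 1, Emma 11, Omar 15, Uma 7. Noor eliminated.
Round 2: Emma 11, Omar 15, Uma 8. Uma eliminated.
Round 3: Emma 18, Omar 16. Emma has a majority (≥18).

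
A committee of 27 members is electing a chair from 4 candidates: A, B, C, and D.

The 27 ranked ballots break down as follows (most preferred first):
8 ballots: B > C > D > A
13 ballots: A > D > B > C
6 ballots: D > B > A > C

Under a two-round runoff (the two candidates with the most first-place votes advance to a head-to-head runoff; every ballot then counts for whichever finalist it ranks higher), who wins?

B

Round 1 first-place votes: A 13, B 8, C 0, D 6. A and B advance.
Runoff: A is ranked above B on 13 ballots, B above A on 14.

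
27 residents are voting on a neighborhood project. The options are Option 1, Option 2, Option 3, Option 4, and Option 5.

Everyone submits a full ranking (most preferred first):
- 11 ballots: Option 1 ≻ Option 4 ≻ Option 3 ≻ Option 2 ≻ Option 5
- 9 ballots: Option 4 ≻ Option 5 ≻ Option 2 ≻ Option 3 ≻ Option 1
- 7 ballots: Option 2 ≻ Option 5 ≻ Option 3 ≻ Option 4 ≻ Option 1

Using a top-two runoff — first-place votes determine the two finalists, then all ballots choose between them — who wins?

Round 1 first-place votes: Option 1 11, Option 2 7, Option 3 0, Option 4 9, Option 5 0. Option 1 and Option 4 advance.
Runoff: Option 1 is ranked above Option 4 on 11 ballots, Option 4 above Option 1 on 16.

Option 4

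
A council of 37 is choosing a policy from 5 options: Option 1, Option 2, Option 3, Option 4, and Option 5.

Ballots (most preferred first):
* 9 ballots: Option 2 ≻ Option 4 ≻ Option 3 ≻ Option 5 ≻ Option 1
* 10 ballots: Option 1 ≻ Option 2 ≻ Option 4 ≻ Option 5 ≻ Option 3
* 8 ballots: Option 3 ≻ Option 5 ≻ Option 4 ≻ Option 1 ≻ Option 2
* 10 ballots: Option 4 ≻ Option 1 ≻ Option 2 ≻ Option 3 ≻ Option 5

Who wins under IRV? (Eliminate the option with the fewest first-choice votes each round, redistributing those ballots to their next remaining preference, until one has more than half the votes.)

Round 1: Option 1 10, Option 2 9, Option 3 8, Option 4 10, Option 5 0. Option 5 eliminated.
Round 2: Option 1 10, Option 2 9, Option 3 8, Option 4 10. Option 3 eliminated.
Round 3: Option 1 10, Option 2 9, Option 4 18. Option 2 eliminated.
Round 4: Option 1 10, Option 4 27. Option 4 has a majority (≥19).

Option 4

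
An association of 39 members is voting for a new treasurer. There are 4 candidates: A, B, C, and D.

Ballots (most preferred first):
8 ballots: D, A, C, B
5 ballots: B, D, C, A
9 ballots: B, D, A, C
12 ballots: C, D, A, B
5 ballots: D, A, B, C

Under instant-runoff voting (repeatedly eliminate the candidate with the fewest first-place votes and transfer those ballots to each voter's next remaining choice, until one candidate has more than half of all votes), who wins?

D

Round 1: A 0, B 14, C 12, D 13. A eliminated.
Round 2: B 14, C 12, D 13. C eliminated.
Round 3: B 14, D 25. D has a majority (≥20).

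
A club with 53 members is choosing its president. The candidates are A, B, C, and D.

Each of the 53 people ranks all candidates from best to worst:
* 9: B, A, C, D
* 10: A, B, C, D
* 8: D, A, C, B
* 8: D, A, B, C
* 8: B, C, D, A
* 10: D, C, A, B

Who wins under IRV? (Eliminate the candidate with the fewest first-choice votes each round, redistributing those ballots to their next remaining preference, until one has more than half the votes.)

Round 1: A 10, B 17, C 0, D 26. C eliminated.
Round 2: A 10, B 17, D 26. A eliminated.
Round 3: B 27, D 26. B has a majority (≥27).

B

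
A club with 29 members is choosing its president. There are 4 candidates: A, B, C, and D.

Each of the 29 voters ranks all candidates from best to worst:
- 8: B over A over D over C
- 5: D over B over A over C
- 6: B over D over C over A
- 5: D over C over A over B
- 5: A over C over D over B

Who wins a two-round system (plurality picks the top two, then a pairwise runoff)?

D

Round 1 first-place votes: A 5, B 14, C 0, D 10. B and D advance.
Runoff: B is ranked above D on 14 ballots, D above B on 15.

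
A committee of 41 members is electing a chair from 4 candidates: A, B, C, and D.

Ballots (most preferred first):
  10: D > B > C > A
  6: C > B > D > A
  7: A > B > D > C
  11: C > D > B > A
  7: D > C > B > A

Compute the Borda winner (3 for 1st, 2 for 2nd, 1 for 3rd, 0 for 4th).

D

A: 10×0 + 6×0 + 7×3 + 11×0 + 7×0 = 21
B: 10×2 + 6×2 + 7×2 + 11×1 + 7×1 = 64
C: 10×1 + 6×3 + 7×0 + 11×3 + 7×2 = 75
D: 10×3 + 6×1 + 7×1 + 11×2 + 7×3 = 86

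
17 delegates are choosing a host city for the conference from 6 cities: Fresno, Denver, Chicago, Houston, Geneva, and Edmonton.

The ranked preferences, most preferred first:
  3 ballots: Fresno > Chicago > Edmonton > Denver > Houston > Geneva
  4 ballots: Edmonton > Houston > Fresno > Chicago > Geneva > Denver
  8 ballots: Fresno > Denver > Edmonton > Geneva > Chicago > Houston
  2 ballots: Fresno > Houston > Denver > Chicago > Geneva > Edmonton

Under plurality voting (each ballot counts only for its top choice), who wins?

First-place votes: Fresno 13, Denver 0, Chicago 0, Houston 0, Geneva 0, Edmonton 4.

Fresno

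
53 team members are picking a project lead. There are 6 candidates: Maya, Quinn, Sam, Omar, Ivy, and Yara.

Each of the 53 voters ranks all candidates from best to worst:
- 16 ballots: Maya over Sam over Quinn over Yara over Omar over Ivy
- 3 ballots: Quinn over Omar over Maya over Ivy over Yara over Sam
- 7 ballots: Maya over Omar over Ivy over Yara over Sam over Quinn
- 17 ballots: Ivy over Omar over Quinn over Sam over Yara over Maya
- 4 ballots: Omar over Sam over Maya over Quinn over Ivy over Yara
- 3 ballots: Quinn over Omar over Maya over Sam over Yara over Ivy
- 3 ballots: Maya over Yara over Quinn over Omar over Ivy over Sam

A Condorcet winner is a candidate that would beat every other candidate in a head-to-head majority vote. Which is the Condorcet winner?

Omar

Omar vs Maya: 27–26
Omar vs Quinn: 28–25
Omar vs Sam: 37–16
Omar vs Ivy: 36–17
Omar vs Yara: 34–19
Omar beats every other candidate.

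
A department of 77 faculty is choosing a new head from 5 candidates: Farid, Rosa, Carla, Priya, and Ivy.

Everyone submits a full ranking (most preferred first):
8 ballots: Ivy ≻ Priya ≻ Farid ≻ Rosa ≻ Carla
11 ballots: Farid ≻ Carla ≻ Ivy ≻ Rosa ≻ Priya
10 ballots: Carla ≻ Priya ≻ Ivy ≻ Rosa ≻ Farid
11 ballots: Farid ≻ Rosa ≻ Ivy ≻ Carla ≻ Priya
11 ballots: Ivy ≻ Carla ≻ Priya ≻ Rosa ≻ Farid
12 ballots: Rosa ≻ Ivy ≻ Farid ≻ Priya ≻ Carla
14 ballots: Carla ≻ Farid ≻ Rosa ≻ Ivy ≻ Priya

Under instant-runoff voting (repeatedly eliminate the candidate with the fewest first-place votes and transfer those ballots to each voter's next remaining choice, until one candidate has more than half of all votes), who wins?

Round 1: Farid 22, Rosa 12, Carla 24, Priya 0, Ivy 19. Priya eliminated.
Round 2: Farid 22, Rosa 12, Carla 24, Ivy 19. Rosa eliminated.
Round 3: Farid 22, Carla 24, Ivy 31. Farid eliminated.
Round 4: Carla 35, Ivy 42. Ivy has a majority (≥39).

Ivy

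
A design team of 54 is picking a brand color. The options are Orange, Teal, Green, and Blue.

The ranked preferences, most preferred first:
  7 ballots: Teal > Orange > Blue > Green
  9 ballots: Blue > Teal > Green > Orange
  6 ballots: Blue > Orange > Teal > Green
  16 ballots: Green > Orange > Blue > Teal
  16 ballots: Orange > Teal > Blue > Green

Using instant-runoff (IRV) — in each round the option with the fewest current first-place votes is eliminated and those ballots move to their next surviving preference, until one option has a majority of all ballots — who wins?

Round 1: Orange 16, Teal 7, Green 16, Blue 15. Teal eliminated.
Round 2: Orange 23, Green 16, Blue 15. Blue eliminated.
Round 3: Orange 29, Green 25. Orange has a majority (≥28).

Orange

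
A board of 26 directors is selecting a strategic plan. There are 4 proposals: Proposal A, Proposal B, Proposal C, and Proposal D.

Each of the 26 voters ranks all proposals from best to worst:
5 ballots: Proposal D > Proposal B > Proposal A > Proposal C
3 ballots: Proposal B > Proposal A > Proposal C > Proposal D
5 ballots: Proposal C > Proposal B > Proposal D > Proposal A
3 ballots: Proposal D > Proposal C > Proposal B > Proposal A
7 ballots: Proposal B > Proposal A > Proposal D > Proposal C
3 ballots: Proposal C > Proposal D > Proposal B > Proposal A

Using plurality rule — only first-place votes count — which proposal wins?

Proposal B

First-place votes: Proposal A 0, Proposal B 10, Proposal C 8, Proposal D 8.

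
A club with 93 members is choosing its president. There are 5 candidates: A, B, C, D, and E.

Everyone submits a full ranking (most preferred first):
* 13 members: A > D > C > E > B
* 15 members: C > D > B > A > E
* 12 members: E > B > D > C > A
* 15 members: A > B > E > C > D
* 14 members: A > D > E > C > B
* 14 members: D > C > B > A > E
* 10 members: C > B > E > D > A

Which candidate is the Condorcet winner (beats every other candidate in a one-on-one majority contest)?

D vs A: 51–42
D vs B: 56–37
D vs C: 53–40
D vs E: 56–37
D beats every other candidate.

D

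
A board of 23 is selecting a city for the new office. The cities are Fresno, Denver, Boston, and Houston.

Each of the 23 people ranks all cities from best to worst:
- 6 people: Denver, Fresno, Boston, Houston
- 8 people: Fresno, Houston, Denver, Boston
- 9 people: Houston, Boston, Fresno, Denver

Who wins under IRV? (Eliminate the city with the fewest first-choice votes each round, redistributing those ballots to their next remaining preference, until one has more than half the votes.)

Round 1: Fresno 8, Denver 6, Boston 0, Houston 9. Boston eliminated.
Round 2: Fresno 8, Denver 6, Houston 9. Denver eliminated.
Round 3: Fresno 14, Houston 9. Fresno has a majority (≥12).

Fresno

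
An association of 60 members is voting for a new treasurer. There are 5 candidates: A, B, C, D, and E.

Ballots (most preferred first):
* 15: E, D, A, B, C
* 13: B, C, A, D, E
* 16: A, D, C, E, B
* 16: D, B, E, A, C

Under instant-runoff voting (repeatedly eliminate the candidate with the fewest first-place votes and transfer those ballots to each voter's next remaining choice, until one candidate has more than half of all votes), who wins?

D

Round 1: A 16, B 13, C 0, D 16, E 15. C eliminated.
Round 2: A 16, B 13, D 16, E 15. B eliminated.
Round 3: A 29, D 16, E 15. E eliminated.
Round 4: A 29, D 31. D has a majority (≥31).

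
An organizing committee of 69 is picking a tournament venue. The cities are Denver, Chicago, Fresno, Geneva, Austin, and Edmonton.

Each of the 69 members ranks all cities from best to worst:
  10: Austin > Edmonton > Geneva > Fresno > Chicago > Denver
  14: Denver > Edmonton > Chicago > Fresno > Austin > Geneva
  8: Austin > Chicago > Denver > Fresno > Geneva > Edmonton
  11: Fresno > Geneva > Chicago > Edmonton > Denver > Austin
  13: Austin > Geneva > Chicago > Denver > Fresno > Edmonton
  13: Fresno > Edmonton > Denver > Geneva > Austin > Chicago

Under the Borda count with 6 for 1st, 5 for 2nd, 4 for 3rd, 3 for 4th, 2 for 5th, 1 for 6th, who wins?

Fresno

Denver: 10×1 + 14×6 + 8×4 + 11×2 + 13×3 + 13×4 = 239
Chicago: 10×2 + 14×4 + 8×5 + 11×4 + 13×4 + 13×1 = 225
Fresno: 10×3 + 14×3 + 8×3 + 11×6 + 13×2 + 13×6 = 266
Geneva: 10×4 + 14×1 + 8×2 + 11×5 + 13×5 + 13×3 = 229
Austin: 10×6 + 14×2 + 8×6 + 11×1 + 13×6 + 13×2 = 251
Edmonton: 10×5 + 14×5 + 8×1 + 11×3 + 13×1 + 13×5 = 239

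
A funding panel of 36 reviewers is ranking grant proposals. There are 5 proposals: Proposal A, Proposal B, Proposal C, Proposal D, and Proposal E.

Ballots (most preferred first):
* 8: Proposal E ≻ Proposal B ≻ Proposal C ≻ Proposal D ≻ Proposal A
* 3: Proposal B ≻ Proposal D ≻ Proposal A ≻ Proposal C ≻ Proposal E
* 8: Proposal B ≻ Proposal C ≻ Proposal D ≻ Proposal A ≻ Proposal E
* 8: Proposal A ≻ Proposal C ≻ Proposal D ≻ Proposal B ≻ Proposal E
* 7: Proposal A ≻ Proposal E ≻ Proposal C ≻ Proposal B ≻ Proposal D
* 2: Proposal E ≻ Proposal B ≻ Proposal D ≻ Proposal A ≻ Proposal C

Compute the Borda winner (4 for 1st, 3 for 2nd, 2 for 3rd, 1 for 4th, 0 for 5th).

Proposal B

Proposal A: 8×0 + 3×2 + 8×1 + 8×4 + 7×4 + 2×1 = 76
Proposal B: 8×3 + 3×4 + 8×4 + 8×1 + 7×1 + 2×3 = 89
Proposal C: 8×2 + 3×1 + 8×3 + 8×3 + 7×2 + 2×0 = 81
Proposal D: 8×1 + 3×3 + 8×2 + 8×2 + 7×0 + 2×2 = 53
Proposal E: 8×4 + 3×0 + 8×0 + 8×0 + 7×3 + 2×4 = 61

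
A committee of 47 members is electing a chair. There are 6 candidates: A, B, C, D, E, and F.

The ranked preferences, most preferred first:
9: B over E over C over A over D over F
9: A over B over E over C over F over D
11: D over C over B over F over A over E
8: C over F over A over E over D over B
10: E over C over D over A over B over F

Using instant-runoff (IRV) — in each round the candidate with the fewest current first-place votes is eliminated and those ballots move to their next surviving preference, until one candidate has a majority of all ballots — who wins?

Round 1: A 9, B 9, C 8, D 11, E 10, F 0. F eliminated.
Round 2: A 9, B 9, C 8, D 11, E 10. C eliminated.
Round 3: A 17, B 9, D 11, E 10. B eliminated.
Round 4: A 17, D 11, E 19. D eliminated.
Round 5: A 28, E 19. A has a majority (≥24).

A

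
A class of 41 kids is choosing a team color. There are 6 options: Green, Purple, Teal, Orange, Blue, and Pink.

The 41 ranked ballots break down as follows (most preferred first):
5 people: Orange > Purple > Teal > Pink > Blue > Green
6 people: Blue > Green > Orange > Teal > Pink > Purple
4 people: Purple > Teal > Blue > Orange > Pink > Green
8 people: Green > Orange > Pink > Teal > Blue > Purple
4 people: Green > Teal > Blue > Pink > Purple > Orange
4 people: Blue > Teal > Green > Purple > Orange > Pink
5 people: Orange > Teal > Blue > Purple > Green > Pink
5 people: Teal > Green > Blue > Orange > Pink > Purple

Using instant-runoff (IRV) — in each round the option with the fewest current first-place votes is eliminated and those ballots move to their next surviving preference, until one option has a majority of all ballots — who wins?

Blue

Round 1: Green 12, Purple 4, Teal 5, Orange 10, Blue 10, Pink 0. Pink eliminated.
Round 2: Green 12, Purple 4, Teal 5, Orange 10, Blue 10. Purple eliminated.
Round 3: Green 12, Teal 9, Orange 10, Blue 10. Teal eliminated.
Round 4: Green 17, Orange 10, Blue 14. Orange eliminated.
Round 5: Green 17, Blue 24. Blue has a majority (≥21).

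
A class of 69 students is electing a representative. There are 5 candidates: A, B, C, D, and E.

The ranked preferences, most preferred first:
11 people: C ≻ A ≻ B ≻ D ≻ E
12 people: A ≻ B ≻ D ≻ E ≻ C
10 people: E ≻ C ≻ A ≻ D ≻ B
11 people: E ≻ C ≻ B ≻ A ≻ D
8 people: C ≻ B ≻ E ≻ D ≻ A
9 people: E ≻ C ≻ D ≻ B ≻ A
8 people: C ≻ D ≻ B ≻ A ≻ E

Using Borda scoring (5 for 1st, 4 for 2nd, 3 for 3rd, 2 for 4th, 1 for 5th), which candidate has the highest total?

C

A: 11×4 + 12×5 + 10×3 + 11×2 + 8×1 + 9×1 + 8×2 = 189
B: 11×3 + 12×4 + 10×1 + 11×3 + 8×4 + 9×2 + 8×3 = 198
C: 11×5 + 12×1 + 10×4 + 11×4 + 8×5 + 9×4 + 8×5 = 267
D: 11×2 + 12×3 + 10×2 + 11×1 + 8×2 + 9×3 + 8×4 = 164
E: 11×1 + 12×2 + 10×5 + 11×5 + 8×3 + 9×5 + 8×1 = 217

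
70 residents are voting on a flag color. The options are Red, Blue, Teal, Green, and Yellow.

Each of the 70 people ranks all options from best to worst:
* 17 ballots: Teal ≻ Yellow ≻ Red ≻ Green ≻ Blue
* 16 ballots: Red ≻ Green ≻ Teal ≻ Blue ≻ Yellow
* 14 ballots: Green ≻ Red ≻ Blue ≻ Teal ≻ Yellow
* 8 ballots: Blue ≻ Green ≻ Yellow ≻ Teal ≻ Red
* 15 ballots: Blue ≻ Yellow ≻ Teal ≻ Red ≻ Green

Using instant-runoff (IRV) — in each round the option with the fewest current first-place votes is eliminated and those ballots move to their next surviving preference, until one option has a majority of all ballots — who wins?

Round 1: Red 16, Blue 23, Teal 17, Green 14, Yellow 0. Yellow eliminated.
Round 2: Red 16, Blue 23, Teal 17, Green 14. Green eliminated.
Round 3: Red 30, Blue 23, Teal 17. Teal eliminated.
Round 4: Red 47, Blue 23. Red has a majority (≥36).

Red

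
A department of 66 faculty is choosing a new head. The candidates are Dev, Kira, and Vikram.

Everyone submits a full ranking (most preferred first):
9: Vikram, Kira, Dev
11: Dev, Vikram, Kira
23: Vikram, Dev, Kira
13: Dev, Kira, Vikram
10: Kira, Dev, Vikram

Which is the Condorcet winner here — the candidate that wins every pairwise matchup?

Dev

Dev vs Kira: 47–19
Dev vs Vikram: 34–32
Dev beats every other candidate.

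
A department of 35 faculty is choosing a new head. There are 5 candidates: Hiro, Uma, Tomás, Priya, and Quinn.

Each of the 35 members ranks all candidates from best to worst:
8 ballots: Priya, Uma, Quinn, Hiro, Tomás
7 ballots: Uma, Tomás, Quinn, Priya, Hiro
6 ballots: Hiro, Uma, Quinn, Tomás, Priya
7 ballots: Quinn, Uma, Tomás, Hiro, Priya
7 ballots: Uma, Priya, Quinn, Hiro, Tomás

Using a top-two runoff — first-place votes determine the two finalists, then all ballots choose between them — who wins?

Round 1 first-place votes: Hiro 6, Uma 14, Tomás 0, Priya 8, Quinn 7. Uma and Priya advance.
Runoff: Uma is ranked above Priya on 27 ballots, Priya above Uma on 8.

Uma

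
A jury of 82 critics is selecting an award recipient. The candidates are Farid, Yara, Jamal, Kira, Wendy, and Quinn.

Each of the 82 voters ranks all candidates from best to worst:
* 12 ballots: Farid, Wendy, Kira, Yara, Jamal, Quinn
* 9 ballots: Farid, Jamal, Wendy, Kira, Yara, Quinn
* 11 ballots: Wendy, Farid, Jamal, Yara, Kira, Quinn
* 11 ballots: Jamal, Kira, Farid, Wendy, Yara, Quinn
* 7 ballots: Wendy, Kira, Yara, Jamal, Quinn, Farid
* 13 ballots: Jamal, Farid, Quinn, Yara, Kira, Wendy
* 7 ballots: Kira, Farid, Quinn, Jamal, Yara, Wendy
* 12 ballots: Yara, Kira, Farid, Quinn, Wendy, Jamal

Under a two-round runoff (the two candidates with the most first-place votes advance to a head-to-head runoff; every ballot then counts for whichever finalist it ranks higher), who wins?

Farid

Round 1 first-place votes: Farid 21, Yara 12, Jamal 24, Kira 7, Wendy 18, Quinn 0. Jamal and Farid advance.
Runoff: Jamal is ranked above Farid on 31 ballots, Farid above Jamal on 51.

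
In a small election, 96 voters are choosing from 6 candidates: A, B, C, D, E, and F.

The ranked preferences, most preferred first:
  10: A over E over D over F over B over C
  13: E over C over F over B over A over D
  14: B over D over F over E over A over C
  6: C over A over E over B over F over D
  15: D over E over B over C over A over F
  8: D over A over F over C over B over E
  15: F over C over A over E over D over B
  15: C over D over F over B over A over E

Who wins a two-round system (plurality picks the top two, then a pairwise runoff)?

C

Round 1 first-place votes: A 10, B 14, C 21, D 23, E 13, F 15. D and C advance.
Runoff: D is ranked above C on 47 ballots, C above D on 49.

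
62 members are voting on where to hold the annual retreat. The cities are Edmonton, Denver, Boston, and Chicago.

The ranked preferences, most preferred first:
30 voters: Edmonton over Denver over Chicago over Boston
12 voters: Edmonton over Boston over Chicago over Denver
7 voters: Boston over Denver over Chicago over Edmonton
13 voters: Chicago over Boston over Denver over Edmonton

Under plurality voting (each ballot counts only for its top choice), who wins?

First-place votes: Edmonton 42, Denver 0, Boston 7, Chicago 13.

Edmonton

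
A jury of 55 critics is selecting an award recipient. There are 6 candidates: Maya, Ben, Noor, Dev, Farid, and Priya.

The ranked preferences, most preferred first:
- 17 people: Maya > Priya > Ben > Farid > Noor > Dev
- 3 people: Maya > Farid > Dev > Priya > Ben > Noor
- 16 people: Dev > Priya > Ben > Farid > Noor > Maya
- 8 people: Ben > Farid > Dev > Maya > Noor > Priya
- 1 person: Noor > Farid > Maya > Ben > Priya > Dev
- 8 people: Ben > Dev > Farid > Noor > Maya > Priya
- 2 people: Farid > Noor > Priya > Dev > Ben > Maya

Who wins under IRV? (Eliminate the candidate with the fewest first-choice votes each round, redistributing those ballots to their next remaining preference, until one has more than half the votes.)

Round 1: Maya 20, Ben 16, Noor 1, Dev 16, Farid 2, Priya 0. Priya eliminated.
Round 2: Maya 20, Ben 16, Noor 1, Dev 16, Farid 2. Noor eliminated.
Round 3: Maya 20, Ben 16, Dev 16, Farid 3. Farid eliminated.
Round 4: Maya 21, Ben 16, Dev 18. Ben eliminated.
Round 5: Maya 21, Dev 34. Dev has a majority (≥28).

Dev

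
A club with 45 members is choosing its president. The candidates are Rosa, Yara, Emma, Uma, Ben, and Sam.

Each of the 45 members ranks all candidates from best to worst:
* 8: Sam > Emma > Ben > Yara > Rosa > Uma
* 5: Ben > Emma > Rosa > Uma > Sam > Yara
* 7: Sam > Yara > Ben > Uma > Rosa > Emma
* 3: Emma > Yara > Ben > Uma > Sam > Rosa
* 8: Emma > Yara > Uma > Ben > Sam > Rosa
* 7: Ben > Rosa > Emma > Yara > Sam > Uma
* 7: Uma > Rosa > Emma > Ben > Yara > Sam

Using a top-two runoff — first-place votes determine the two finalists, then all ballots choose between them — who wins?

Ben

Round 1 first-place votes: Rosa 0, Yara 0, Emma 11, Uma 7, Ben 12, Sam 15. Sam and Ben advance.
Runoff: Sam is ranked above Ben on 15 ballots, Ben above Sam on 30.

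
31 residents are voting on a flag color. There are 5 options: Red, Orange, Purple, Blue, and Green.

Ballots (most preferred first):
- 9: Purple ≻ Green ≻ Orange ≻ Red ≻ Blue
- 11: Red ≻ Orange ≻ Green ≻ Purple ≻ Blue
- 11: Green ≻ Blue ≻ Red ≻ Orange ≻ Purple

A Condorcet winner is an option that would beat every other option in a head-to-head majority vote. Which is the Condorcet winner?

Green

Green vs Red: 20–11
Green vs Orange: 20–11
Green vs Purple: 22–9
Green vs Blue: 31–0
Green beats every other option.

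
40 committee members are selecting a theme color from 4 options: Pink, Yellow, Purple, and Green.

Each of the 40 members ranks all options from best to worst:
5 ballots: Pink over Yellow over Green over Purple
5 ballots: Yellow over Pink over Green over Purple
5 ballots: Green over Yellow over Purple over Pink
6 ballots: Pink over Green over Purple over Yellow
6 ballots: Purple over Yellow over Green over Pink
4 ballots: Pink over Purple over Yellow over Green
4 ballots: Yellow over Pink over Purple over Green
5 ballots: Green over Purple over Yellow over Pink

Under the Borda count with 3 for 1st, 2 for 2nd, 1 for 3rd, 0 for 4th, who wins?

Pink: 5×3 + 5×2 + 5×0 + 6×3 + 6×0 + 4×3 + 4×2 + 5×0 = 63
Yellow: 5×2 + 5×3 + 5×2 + 6×0 + 6×2 + 4×1 + 4×3 + 5×1 = 68
Purple: 5×0 + 5×0 + 5×1 + 6×1 + 6×3 + 4×2 + 4×1 + 5×2 = 51
Green: 5×1 + 5×1 + 5×3 + 6×2 + 6×1 + 4×0 + 4×0 + 5×3 = 58

Yellow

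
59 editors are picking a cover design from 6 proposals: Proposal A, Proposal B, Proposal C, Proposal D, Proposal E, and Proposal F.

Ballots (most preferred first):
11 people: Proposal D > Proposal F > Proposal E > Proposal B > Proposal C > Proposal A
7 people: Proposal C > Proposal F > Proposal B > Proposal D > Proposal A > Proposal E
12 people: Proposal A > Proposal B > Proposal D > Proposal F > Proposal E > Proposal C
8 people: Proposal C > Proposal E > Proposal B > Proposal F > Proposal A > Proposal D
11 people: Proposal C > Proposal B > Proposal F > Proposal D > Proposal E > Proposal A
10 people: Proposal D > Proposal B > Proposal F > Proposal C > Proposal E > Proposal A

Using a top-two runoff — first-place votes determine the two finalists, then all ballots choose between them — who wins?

Proposal D

Round 1 first-place votes: Proposal A 12, Proposal B 0, Proposal C 26, Proposal D 21, Proposal E 0, Proposal F 0. Proposal C and Proposal D advance.
Runoff: Proposal C is ranked above Proposal D on 26 ballots, Proposal D above Proposal C on 33.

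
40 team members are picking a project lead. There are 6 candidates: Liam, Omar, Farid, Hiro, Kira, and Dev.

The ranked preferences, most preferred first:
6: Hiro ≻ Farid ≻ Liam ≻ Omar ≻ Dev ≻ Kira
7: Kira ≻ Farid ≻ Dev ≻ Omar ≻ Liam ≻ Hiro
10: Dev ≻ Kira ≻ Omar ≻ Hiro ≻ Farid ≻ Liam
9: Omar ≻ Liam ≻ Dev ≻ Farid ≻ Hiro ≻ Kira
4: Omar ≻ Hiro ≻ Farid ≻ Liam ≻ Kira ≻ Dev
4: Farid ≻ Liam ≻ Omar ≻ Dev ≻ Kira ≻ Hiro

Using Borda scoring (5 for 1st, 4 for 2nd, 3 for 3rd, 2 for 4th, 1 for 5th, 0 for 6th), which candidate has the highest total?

Liam: 6×3 + 7×1 + 10×0 + 9×4 + 4×2 + 4×4 = 85
Omar: 6×2 + 7×2 + 10×3 + 9×5 + 4×5 + 4×3 = 133
Farid: 6×4 + 7×4 + 10×1 + 9×2 + 4×3 + 4×5 = 112
Hiro: 6×5 + 7×0 + 10×2 + 9×1 + 4×4 + 4×0 = 75
Kira: 6×0 + 7×5 + 10×4 + 9×0 + 4×1 + 4×1 = 83
Dev: 6×1 + 7×3 + 10×5 + 9×3 + 4×0 + 4×2 = 112

Omar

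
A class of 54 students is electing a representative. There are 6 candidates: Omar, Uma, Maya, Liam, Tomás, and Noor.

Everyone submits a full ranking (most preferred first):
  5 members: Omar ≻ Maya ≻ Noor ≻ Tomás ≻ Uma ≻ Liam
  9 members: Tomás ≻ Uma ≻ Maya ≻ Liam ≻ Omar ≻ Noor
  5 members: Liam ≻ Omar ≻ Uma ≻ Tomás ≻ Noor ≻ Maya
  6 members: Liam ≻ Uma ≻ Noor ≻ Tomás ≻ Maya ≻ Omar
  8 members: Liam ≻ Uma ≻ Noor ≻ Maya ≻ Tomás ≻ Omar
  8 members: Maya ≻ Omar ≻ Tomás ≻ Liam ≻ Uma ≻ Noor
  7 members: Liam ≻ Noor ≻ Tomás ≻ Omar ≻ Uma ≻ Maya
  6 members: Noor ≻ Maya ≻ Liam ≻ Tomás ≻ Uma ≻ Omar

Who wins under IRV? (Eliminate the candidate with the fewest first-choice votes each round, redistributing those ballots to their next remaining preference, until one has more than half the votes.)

Maya

Round 1: Omar 5, Uma 0, Maya 8, Liam 26, Tomás 9, Noor 6. Uma eliminated.
Round 2: Omar 5, Maya 8, Liam 26, Tomás 9, Noor 6. Omar eliminated.
Round 3: Maya 13, Liam 26, Tomás 9, Noor 6. Noor eliminated.
Round 4: Maya 19, Liam 26, Tomás 9. Tomás eliminated.
Round 5: Maya 28, Liam 26. Maya has a majority (≥28).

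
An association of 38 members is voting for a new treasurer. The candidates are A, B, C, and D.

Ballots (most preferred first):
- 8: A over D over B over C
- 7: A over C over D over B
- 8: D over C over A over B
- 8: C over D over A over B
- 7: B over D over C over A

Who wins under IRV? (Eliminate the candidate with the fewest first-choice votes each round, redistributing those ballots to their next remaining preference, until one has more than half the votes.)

D

Round 1: A 15, B 7, C 8, D 8. B eliminated.
Round 2: A 15, C 8, D 15. C eliminated.
Round 3: A 15, D 23. D has a majority (≥20).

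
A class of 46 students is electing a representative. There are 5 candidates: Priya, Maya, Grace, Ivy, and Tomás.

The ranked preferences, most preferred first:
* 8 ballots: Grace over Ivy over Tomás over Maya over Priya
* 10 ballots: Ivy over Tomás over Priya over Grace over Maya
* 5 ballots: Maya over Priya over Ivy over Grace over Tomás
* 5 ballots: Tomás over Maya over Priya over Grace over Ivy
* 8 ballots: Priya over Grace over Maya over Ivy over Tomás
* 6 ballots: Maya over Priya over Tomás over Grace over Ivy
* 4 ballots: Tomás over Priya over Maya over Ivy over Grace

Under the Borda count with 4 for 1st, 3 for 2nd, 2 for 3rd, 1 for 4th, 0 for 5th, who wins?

Priya: 8×0 + 10×2 + 5×3 + 5×2 + 8×4 + 6×3 + 4×3 = 107
Maya: 8×1 + 10×0 + 5×4 + 5×3 + 8×2 + 6×4 + 4×2 = 91
Grace: 8×4 + 10×1 + 5×1 + 5×1 + 8×3 + 6×1 + 4×0 = 82
Ivy: 8×3 + 10×4 + 5×2 + 5×0 + 8×1 + 6×0 + 4×1 = 86
Tomás: 8×2 + 10×3 + 5×0 + 5×4 + 8×0 + 6×2 + 4×4 = 94

Priya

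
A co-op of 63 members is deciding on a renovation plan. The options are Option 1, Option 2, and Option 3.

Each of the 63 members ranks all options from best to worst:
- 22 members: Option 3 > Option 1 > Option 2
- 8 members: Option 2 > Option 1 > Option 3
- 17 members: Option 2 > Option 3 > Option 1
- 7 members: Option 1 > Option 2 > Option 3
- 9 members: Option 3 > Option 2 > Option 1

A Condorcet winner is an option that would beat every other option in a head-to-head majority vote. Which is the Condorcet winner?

Option 2

Option 2 vs Option 1: 34–29
Option 2 vs Option 3: 32–31
Option 2 beats every other option.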